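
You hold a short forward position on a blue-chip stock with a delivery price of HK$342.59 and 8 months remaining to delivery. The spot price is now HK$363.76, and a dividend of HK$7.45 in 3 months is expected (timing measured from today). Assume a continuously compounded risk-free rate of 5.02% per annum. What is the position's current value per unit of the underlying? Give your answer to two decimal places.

-HK$25.09

PV(remaining dividends) I = 7.45·e^(−0.0502·3/12) = 7.3571
Current forward F = (S − I)·e^(rT) = (363.76 − 7.3571)·e^(0.0502·8/12) = 356.4029 × 1.034033 = 368.5324
Value (long) = (F − K)·e^(−rT) = (368.5324 − 342.59) × 0.967087 = 25.0886
Short position value = −(long value) = -HK$25.09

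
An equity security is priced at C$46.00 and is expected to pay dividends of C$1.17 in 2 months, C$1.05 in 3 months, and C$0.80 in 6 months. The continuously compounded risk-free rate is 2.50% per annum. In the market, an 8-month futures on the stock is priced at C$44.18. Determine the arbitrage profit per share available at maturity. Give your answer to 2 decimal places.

C$0.46 per share

PV(dividends) I = 1.17·e^(−0.0250·2/12) + 1.05·e^(−0.0250·3/12) + 0.80·e^(−0.0250·6/12) = 2.9987
Fair futures F* = (S − I)·e^(rT) = (46.00 − 2.9987)·e^0.016667 = 43.0013 × 1.016807 = 43.7240
Market C$44.18 > fair 43.7240: forward overpriced → cash-and-carry (borrow at r, buy the stock and collect the dividends, short the forward).
Profit at T = |F_mkt − F*| = |44.18 − 43.7240| = C$0.46 per share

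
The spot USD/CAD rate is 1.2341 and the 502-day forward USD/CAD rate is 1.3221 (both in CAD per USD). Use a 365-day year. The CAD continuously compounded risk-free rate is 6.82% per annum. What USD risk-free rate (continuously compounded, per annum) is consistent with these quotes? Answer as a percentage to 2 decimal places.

F = S·e^((r_CAD − r_USD)T) ⇒ r_USD = r_CAD − ln(F/S)/T
ln(1.3221/1.2341) = 0.068879; /(502/365) = 0.050081
r_USD = 0.0682 − 0.050081 = 0.018119
r_USD = 1.81%

1.81%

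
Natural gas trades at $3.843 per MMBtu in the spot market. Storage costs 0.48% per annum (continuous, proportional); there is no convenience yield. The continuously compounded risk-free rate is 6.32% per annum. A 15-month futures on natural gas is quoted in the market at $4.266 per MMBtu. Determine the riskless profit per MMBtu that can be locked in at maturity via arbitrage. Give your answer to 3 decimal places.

Fair futures: F* = S·e^(carry·T), with carry = (r + u) = 0.0632 + 0.0048 = 0.0680
F* = 3.843 · e^(0.0680 × 15/12) = 3.843 · e^0.085000 = 3.843 × 1.088717 = $4.1839
Market $4.266 > fair $4.1839: forward overpriced → cash-and-carry (buy spot, short the forward).
At maturity, profit = |F_mkt − F*| = |4.266 − 4.1839| = $0.082 per MMBtu

$0.082 per MMBtu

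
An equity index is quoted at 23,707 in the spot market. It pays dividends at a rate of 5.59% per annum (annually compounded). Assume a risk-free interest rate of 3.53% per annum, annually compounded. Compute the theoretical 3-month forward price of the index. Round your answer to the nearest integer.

F = S · (1+r)^T / (1+q)^T
= 23707 × 1.008711 / 1.013691 = 23707 × 0.995087
F = 23,591

23,591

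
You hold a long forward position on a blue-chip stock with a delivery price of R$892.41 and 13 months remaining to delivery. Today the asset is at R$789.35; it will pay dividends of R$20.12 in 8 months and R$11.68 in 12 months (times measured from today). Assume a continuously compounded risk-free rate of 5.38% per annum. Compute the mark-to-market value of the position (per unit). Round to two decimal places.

PV(remaining dividends) I = 20.12·e^(−0.0538·8/12) + 11.68·e^(−0.0538·12/12) = 30.4794
Current forward F = (S − I)·e^(rT) = (789.35 − 30.4794)·e^(0.0538·13/12) = 758.8706 × 1.060015 = 804.4142
Value (long) = (F − K)·e^(−rT) = (804.4142 − 892.41) × 0.943383 = -83.0137
Value = -R$83.01

-R$83.01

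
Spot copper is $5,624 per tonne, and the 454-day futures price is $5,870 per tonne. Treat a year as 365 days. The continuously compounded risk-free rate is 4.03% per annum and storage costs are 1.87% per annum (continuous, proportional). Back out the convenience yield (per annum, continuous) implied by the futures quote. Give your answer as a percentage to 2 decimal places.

2.46%

F = S·e^((r+u−y)T) ⇒ (r+u−y) = ln(F/S)/T
ln(5870/5624) = 0.042811; /T ⇒ 0.034419
y = r + u − ln(F/S)/T = 0.0403 + 0.0187 − 0.034419 = 0.024581
y = 2.46%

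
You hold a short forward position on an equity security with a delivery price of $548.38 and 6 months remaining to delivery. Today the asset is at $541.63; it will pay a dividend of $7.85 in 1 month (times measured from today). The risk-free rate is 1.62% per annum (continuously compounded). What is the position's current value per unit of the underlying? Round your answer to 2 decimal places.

PV(remaining dividends) I = 7.85·e^(−0.0162·1/12) = 7.8394
Current forward F = (S − I)·e^(rT) = (541.63 − 7.8394)·e^(0.0162·6/12) = 533.7906 × 1.008133 = 538.1319
Value (long) = (F − K)·e^(−rT) = (538.1319 − 548.38) × 0.991933 = -10.1654
Short position value = −(long value) = $10.17

$10.17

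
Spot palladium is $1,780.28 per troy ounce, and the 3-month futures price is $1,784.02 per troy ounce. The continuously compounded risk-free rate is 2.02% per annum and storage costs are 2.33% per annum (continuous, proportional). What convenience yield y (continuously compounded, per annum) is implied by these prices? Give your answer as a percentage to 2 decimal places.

F = S·e^((r+u−y)T) ⇒ (r+u−y) = ln(F/S)/T
ln(1784.02/1780.28) = 0.002099; /T ⇒ 0.008396
y = r + u − ln(F/S)/T = 0.0202 + 0.0233 − 0.008396 = 0.035104
y = 3.51%

3.51%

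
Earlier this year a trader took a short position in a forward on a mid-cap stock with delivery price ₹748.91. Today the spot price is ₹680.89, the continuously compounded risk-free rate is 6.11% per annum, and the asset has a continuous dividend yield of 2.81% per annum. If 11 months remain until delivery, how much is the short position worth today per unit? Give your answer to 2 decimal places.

Current fair forward for the remaining 11 months: F = S·e^((r − q)·T), (r − q) = 0.0611 − 0.0281 = 0.0330
F = 680.89 · e^(0.0330 × 11/12) = 680.89 × 1.030712 = 701.8015
Value of long forward = (F − K)·e^(−rT) = (701.8015 − 748.91) · e^(−0.0611·11/12)
= -47.1085 × 0.945531 = -44.54
Short position value = −(long value) = ₹44.54

₹44.54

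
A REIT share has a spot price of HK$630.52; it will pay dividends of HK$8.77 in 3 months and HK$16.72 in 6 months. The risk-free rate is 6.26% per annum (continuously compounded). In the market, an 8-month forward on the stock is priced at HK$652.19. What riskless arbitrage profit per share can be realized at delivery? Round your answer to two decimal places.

HK$20.70 per share

PV(dividends) I = 8.77·e^(−0.0626·3/12) + 16.72·e^(−0.0626·6/12) = 24.8386
Fair forward F* = (S − I)·e^(rT) = (630.52 − 24.8386)·e^0.041733 = 605.6814 × 1.042616 = 631.4931
Market HK$652.19 > fair 631.4931: forward overpriced → cash-and-carry (borrow at r, buy the stock and collect the dividends, short the forward).
Profit at T = |F_mkt − F*| = |652.19 − 631.4931| = HK$20.70 per share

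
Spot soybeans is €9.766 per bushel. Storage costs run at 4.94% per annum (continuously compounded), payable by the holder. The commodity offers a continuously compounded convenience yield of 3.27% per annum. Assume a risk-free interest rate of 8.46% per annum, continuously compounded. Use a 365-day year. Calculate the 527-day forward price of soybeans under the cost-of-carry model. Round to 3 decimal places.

Net carry = r + u − y = 0.0846 + 0.0494 − 0.0327 = 0.1013
F = S·e^((r+u−y)T) = 9.766 · e^(0.1013 × 527/365) = 9.766 · e^0.146261
= 9.766 × 1.157498 = €11.304 per bushel

€11.304 per bushel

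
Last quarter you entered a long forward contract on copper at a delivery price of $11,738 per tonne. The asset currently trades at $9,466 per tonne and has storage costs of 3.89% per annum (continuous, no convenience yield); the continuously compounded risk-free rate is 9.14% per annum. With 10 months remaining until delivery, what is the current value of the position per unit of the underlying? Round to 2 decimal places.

Current fair forward for the remaining 10 months: F = S·e^((r + u)·T), (r + u) = 0.0914 + 0.0389 = 0.1303
F = 9466 · e^(0.1303 × 10/12) = 9466 × 1.11469780 = 10551.7294
Value of long forward = (F − K)·e^(−rT) = (10551.7294 − 11738) · e^(−0.0914·10/12)
= -1186.2706 × 0.92666175 = -1099.27

-$1099.27 per tonne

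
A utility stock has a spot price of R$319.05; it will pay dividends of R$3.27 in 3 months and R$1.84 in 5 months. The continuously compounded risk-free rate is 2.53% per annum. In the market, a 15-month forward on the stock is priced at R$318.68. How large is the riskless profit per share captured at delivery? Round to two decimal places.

PV(dividends) I = 3.27·e^(−0.0253·3/12) + 1.84·e^(−0.0253·5/12) = 5.0701
Fair forward F* = (S − I)·e^(rT) = (319.05 − 5.0701)·e^0.031625 = 313.9799 × 1.032130 = 324.0681
Market R$318.68 < fair 324.0681: forward underpriced → reverse cash-and-carry (short the stock, invest proceeds at r, pay the dividends, go long the forward).
Profit at T = |F_mkt − F*| = |318.68 − 324.0681| = R$5.39 per share

R$5.39 per share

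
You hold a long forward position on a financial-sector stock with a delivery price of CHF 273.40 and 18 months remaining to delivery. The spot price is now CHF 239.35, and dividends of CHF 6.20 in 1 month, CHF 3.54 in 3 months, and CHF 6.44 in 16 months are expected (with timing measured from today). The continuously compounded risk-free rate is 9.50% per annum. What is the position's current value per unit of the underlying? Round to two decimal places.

-CHF 13.02

PV(remaining dividends) I = 6.20·e^(−0.0950·1/12) + 3.54·e^(−0.0950·3/12) + 6.44·e^(−0.0950·16/12) = 15.2818
Current forward F = (S − I)·e^(rT) = (239.35 − 15.2818)·e^(0.0950·18/12) = 224.0682 × 1.153153 = 258.3849
Value (long) = (F − K)·e^(−rT) = (258.3849 − 273.40) × 0.867188 = -13.0209
Value = -CHF 13.02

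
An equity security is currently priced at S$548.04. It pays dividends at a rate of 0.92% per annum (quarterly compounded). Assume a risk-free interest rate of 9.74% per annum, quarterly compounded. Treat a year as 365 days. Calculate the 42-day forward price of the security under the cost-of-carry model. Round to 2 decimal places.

F = S · (1+r/4)^(4T) / (1+q/4)^(4T)
= 548.04 × 1.011135 / 1.001058 = 548.04 × 1.010066
F = S$553.56

S$553.56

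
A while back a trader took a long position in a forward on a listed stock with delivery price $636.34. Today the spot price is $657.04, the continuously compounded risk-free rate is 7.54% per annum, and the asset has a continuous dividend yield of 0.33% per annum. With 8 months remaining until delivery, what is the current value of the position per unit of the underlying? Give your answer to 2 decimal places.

$50.45

Current fair forward for the remaining 8 months: F = S·e^((r − q)·T), (r − q) = 0.0754 − 0.0033 = 0.0721
F = 657.04 · e^(0.0721 × 8/12) = 657.04 × 1.049241 = 689.3933
Value of long forward = (F − K)·e^(−rT) = (689.3933 − 636.34) · e^(−0.0754·8/12)
= 53.0533 × 0.950976 = 50.45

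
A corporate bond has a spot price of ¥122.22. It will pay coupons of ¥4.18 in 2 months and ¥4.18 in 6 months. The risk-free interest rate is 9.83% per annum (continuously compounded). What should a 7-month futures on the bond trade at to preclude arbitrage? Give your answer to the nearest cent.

PV(coupons) I = 4.18·e^(−0.0983·2/12) + 4.18·e^(−0.0983·6/12)
I = 4.1121 + 3.9795 = 8.0916
F = (S − I)·e^(rT) = (122.22 − 8.0916) · e^(0.0983·7/12)
= 114.1284 · e^0.057342 = 114.1284 × 1.059018 = ¥120.86

¥120.86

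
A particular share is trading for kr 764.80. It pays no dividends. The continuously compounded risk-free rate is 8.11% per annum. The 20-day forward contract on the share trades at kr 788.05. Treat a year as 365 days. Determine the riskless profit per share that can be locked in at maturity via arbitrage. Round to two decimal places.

Fair forward: F* = S·e^(carry·T), with carry = r = 0.0811
F* = 764.80 · e^(0.0811 × 20/365) = 764.80 · e^0.004444 = 764.80 × 1.004454 = kr 768.2064
Market kr 788.05 > fair kr 768.2064: forward overpriced → cash-and-carry (buy spot, short the forward).
At maturity, profit = |F_mkt − F*| = |788.05 − 768.2064| = kr 19.84 per share

kr 19.84 per share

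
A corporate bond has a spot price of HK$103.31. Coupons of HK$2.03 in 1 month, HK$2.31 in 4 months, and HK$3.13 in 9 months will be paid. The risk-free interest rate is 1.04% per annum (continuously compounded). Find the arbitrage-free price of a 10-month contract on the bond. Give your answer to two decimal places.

PV(coupons) I = 2.03·e^(−0.0104·1/12) + 2.31·e^(−0.0104·4/12) + 3.13·e^(−0.0104·9/12)
I = 2.0282 + 2.3020 + 3.1057 = 7.4359
F = (S − I)·e^(rT) = (103.31 − 7.4359) · e^(0.0104·10/12)
= 95.8741 · e^0.008667 = 95.8741 × 1.008705 = HK$96.71

HK$96.71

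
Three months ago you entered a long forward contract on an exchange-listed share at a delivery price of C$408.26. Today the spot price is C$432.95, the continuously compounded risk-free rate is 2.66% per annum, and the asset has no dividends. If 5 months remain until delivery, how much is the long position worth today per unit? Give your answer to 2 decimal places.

Current fair forward for the remaining 5 months: F = S·e^(r·T), r = 0.0266
F = 432.95 · e^(0.0266 × 5/12) = 432.95 × 1.011145 = 437.7752
Value of long forward = (F − K)·e^(−rT) = (437.7752 − 408.26) · e^(−0.0266·5/12)
= 29.5152 × 0.988978 = 29.19

C$29.19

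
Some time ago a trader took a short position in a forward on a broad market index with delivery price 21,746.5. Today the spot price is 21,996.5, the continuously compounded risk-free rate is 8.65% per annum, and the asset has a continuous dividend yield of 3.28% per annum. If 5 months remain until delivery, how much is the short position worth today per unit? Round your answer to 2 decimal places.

-721.25

Current fair forward for the remaining 5 months: F = S·e^((r − q)·T), (r − q) = 0.0865 − 0.0328 = 0.0537
F = 21996.5 · e^(0.0537 × 5/12) = 21996.5 × 1.02262720 = 22494.2192
Value of long forward = (F − K)·e^(−rT) = (22494.2192 − 21746.5) · e^(−0.0865·5/12)
= 747.7192 × 0.96460010 = 721.25
Short position value = −(long value) = -721.25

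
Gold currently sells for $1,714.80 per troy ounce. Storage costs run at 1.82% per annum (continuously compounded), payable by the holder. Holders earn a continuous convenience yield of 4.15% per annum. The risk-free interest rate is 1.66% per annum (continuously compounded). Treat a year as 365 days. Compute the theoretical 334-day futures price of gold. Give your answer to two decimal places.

$1,704.32 per troy ounce

Net carry = r + u − y = 0.0166 + 0.0182 − 0.0415 = -0.0067
F = S·e^((r+u−y)T) = 1714.80 · e^(-0.0067 × 334/365) = 1714.80 · e^-0.00613096
= 1714.80 × 0.99388780 = $1,704.32 per troy ounce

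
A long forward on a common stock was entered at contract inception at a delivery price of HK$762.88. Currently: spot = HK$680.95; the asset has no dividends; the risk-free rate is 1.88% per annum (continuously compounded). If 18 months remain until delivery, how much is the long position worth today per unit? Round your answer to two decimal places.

Current fair forward for the remaining 18 months: F = S·e^(r·T), r = 0.0188
F = 680.95 · e^(0.0188 × 18/12) = 680.95 × 1.028601 = 700.4259
Value of long forward = (F − K)·e^(−rT) = (700.4259 − 762.88) · e^(−0.0188·18/12)
= -62.4541 × 0.972194 = -60.72

-HK$60.72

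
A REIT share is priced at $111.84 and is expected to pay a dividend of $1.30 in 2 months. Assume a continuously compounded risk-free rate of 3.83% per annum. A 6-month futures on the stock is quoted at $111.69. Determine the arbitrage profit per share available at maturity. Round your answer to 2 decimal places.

$1.00 per share

PV(dividends) I = 1.30·e^(−0.0383·2/12) = 1.2917
Fair futures F* = (S − I)·e^(rT) = (111.84 − 1.2917)·e^0.019150 = 110.5483 × 1.019335 = 112.6858
Market $111.69 < fair 112.6858: forward underpriced → reverse cash-and-carry (short the stock, invest proceeds at r, pay the dividends, go long the forward).
Profit at T = |F_mkt − F*| = |111.69 − 112.6858| = $1.00 per share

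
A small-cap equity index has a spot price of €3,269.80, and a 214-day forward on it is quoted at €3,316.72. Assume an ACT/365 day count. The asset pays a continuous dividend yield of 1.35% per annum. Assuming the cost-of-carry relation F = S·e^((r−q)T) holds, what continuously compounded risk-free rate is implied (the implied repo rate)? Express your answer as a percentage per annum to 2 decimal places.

3.78%

From F = S·e^((r−q)T): (r − q) = ln(F/S)/T
ln(3316.72/3269.80) = ln(1.014350) = 0.014248
(r − q) = 0.014248 / (214/365) = 0.024301
r = ln(F/S)/T + q = 0.024301 + 0.0135 = 0.037801
r = 3.78%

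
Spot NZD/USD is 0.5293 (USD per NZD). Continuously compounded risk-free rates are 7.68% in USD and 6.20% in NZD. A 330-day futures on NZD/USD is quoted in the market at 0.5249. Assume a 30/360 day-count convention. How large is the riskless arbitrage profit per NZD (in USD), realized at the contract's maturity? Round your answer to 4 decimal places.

Fair futures: F* = S·e^(carry·T), with carry = (r_USD − r_NZD) = 0.0768 − 0.0620 = 0.0148
F* = 0.5293 · e^(0.0148 × 330/360) = 0.5293 · e^0.013567 = 0.5293 × 1.013659 = 0.5365
Market 0.5249 < fair 0.5365: forward underpriced → reverse cash-and-carry (short spot, go long the forward).
At maturity, profit = |F_mkt − F*| = |0.5249 − 0.5365| = 0.0116 per NZD (in USD)

0.0116 per NZD (in USD)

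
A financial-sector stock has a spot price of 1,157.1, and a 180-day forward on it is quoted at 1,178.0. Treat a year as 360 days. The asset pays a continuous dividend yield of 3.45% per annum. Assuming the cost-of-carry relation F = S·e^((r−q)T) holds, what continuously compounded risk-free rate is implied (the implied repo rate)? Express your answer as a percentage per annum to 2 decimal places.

7.03%

From F = S·e^((r−q)T): (r − q) = ln(F/S)/T
ln(1178.0/1157.1) = ln(1.018062) = 0.017901
(r − q) = 0.017901 / (180/360) = 0.035802
r = ln(F/S)/T + q = 0.035802 + 0.0345 = 0.070302
r = 7.03%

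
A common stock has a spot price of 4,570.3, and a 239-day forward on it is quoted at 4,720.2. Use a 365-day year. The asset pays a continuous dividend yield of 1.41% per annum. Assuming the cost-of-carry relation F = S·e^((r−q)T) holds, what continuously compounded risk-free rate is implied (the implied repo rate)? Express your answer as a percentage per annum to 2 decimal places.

6.34%

From F = S·e^((r−q)T): (r − q) = ln(F/S)/T
ln(4720.2/4570.3) = ln(1.032799) = 0.032273
(r − q) = 0.032273 / (239/365) = 0.049287
r = ln(F/S)/T + q = 0.049287 + 0.0141 = 0.063387
r = 6.34%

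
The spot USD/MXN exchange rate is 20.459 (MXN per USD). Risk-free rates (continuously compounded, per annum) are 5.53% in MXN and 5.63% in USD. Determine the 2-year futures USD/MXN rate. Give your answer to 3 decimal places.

20.418

F = S·e^((r_MXN − r_USD)T) = 20.459 · e^((0.0553 − 0.0563) × 2)
= 20.459 · e^-0.002000 = 20.459 × 0.998002
F = 20.418 MXN per USD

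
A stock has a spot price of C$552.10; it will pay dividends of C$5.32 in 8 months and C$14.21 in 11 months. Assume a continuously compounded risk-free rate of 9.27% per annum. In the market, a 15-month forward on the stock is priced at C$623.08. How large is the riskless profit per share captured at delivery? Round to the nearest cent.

C$23.42 per share

PV(dividends) I = 5.32·e^(−0.0927·8/12) + 14.21·e^(−0.0927·11/12) = 18.0536
Fair forward F* = (S − I)·e^(rT) = (552.10 − 18.0536)·e^0.115875 = 534.0464 × 1.122856 = 599.6572
Market C$623.08 > fair 599.6572: forward overpriced → cash-and-carry (borrow at r, buy the stock and collect the dividends, short the forward).
Profit at T = |F_mkt − F*| = |623.08 − 599.6572| = C$23.42 per share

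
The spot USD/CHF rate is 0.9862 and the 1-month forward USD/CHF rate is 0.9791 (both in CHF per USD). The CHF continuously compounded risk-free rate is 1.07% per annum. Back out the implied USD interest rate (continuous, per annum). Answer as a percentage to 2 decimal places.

9.74%

F = S·e^((r_CHF − r_USD)T) ⇒ r_USD = r_CHF − ln(F/S)/T
ln(0.9791/0.9862) = -0.007225; /(1/12) = -0.086700
r_USD = 0.0107 + 0.086700 = 0.097400
r_USD = 9.74%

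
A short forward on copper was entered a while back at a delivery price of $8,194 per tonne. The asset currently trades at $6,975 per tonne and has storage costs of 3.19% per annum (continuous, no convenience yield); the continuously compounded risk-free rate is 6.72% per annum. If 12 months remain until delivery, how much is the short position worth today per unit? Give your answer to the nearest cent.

Current fair forward for the remaining 12 months: F = S·e^((r + u)·T), (r + u) = 0.0672 + 0.0319 = 0.0991
F = 6975 · e^(0.0991 × 12/12) = 6975 × 1.10417671 = 7701.6326
Value of long forward = (F − K)·e^(−rT) = (7701.6326 − 8194) · e^(−0.0672·12/12)
= -492.3674 × 0.93500818 = -460.37
Short position value = −(long value) = $460.37

$460.37 per tonne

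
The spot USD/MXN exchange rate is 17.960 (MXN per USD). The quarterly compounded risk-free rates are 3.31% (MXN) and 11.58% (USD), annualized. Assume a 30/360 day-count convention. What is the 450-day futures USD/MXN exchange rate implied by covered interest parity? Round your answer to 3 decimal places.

By covered interest parity, F = S · (1+r_MXN/4)^(4T) / (1+r_USD/4)^(4T)
= 17.960 × 1.042065 / 1.153377 = 17.960 × 0.903490
F = 16.227 MXN per USD

16.227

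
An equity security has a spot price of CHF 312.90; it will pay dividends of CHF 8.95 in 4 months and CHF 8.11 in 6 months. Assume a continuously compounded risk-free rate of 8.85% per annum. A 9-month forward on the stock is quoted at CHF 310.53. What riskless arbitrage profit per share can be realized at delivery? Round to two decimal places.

CHF 6.27 per share

PV(dividends) I = 8.95·e^(−0.0885·4/12) + 8.11·e^(−0.0885·6/12) = 16.4488
Fair forward F* = (S − I)·e^(rT) = (312.90 − 16.4488)·e^0.066375 = 296.4512 × 1.068627 = 316.7958
Market CHF 310.53 < fair 316.7958: forward underpriced → reverse cash-and-carry (short the stock, invest proceeds at r, pay the dividends, go long the forward).
Profit at T = |F_mkt − F*| = |310.53 − 316.7958| = CHF 6.27 per share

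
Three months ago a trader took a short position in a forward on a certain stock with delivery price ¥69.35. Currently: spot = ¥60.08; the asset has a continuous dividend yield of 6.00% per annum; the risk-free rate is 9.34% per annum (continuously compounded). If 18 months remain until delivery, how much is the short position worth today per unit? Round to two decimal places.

¥5.37

Current fair forward for the remaining 18 months: F = S·e^((r − q)·T), (r − q) = 0.0934 − 0.0600 = 0.0334
F = 60.08 · e^(0.0334 × 18/12) = 60.08 × 1.051376 = 63.1667
Value of long forward = (F − K)·e^(−rT) = (63.1667 − 69.35) · e^(−0.0934·18/12)
= -6.1833 × 0.869271 = -5.37
Short position value = −(long value) = ¥5.37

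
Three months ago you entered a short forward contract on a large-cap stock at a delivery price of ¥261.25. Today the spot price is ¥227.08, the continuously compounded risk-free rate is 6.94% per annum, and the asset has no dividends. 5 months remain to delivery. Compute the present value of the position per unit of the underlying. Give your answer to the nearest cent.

¥26.72

Current fair forward for the remaining 5 months: F = S·e^(r·T), r = 0.0694
F = 227.08 · e^(0.0694 × 5/12) = 227.08 × 1.029339 = 233.7423
Value of long forward = (F − K)·e^(−rT) = (233.7423 − 261.25) · e^(−0.0694·5/12)
= -27.5077 × 0.971497 = -26.72
Short position value = −(long value) = ¥26.72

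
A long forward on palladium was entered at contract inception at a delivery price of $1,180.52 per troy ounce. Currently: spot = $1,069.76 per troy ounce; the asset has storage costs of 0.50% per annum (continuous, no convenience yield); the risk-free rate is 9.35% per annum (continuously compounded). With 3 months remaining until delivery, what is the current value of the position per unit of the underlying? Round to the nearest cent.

-$82.15 per troy ounce

Current fair forward for the remaining 3 months: F = S·e^((r + u)·T), (r + u) = 0.0935 + 0.0050 = 0.0985
F = 1069.76 · e^(0.0985 × 3/12) = 1069.76 × 1.02493070 = 1096.4299
Value of long forward = (F − K)·e^(−rT) = (1096.4299 − 1180.52) · e^(−0.0935·3/12)
= -84.0901 × 0.97689608 = -82.15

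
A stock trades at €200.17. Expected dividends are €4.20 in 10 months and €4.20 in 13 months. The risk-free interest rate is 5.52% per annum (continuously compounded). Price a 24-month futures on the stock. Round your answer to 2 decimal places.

PV(dividends) I = 4.20·e^(−0.0552·10/12) + 4.20·e^(−0.0552·13/12)
I = 4.0112 + 3.9562 = 7.9674
F = (S − I)·e^(rT) = (200.17 − 7.9674) · e^(0.0552·24/12)
= 192.2026 · e^0.110400 = 192.2026 × 1.116725 = €214.64

€214.64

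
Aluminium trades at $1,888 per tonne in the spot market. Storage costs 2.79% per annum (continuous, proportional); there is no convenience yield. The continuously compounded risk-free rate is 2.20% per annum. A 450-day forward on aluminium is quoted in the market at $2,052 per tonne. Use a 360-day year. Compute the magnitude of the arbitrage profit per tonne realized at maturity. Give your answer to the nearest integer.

Fair forward: F* = S·e^(carry·T), with carry = (r + u) = 0.0220 + 0.0279 = 0.0499
F* = 1888 · e^(0.0499 × 450/360) = 1888 · e^0.062375 = 1888 × 1.064361 = $2009.5136
Market $2052 > fair $2009.5136: forward overpriced → cash-and-carry (buy spot, short the forward).
At maturity, profit = |F_mkt − F*| = |2052 − 2009.5136| = $42 per tonne

$42 per tonne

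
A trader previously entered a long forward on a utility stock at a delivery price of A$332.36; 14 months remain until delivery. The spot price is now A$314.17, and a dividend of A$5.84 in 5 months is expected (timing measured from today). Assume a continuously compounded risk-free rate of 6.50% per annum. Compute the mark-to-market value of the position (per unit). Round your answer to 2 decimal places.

PV(remaining dividends) I = 5.84·e^(−0.0650·5/12) = 5.6840
Current forward F = (S − I)·e^(rT) = (314.17 − 5.6840)·e^(0.0650·14/12) = 308.4860 × 1.078783 = 332.7895
Value (long) = (F − K)·e^(−rT) = (332.7895 − 332.36) × 0.926971 = 0.3981
Value = A$0.40

A$0.40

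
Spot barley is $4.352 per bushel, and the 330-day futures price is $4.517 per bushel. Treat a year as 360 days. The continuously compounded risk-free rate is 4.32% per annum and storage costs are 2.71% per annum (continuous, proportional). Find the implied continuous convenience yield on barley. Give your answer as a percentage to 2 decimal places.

2.97%

F = S·e^((r+u−y)T) ⇒ (r+u−y) = ln(F/S)/T
ln(4.517/4.352) = 0.037213; /T ⇒ 0.040596
y = r + u − ln(F/S)/T = 0.0432 + 0.0271 − 0.040596 = 0.029704
y = 2.97%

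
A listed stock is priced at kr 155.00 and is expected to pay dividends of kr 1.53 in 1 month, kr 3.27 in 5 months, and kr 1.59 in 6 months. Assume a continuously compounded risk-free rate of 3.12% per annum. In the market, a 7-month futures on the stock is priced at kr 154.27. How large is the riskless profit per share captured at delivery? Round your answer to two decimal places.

kr 2.86 per share

PV(dividends) I = 1.53·e^(−0.0312·1/12) + 3.27·e^(−0.0312·5/12) + 1.59·e^(−0.0312·6/12) = 6.3192
Fair futures F* = (S − I)·e^(rT) = (155.00 − 6.3192)·e^0.018200 = 148.6808 × 1.018367 = 151.4116
Market kr 154.27 > fair 151.4116: forward overpriced → cash-and-carry (borrow at r, buy the stock and collect the dividends, short the forward).
Profit at T = |F_mkt − F*| = |154.27 − 151.4116| = kr 2.86 per share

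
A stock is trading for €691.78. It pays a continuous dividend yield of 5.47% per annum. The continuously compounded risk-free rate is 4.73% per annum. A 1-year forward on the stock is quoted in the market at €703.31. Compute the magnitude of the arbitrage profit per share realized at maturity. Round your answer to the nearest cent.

Fair forward: F* = S·e^(carry·T), with carry = (r − q) = 0.0473 − 0.0547 = -0.0074
F* = 691.78 · e^(-0.0074 × 1) = 691.78 · e^-0.007400 = 691.78 × 0.992627 = €686.6795
Market €703.31 > fair €686.6795: forward overpriced → cash-and-carry (buy spot, short the forward).
At maturity, profit = |F_mkt − F*| = |703.31 − 686.6795| = €16.63 per share

€16.63 per share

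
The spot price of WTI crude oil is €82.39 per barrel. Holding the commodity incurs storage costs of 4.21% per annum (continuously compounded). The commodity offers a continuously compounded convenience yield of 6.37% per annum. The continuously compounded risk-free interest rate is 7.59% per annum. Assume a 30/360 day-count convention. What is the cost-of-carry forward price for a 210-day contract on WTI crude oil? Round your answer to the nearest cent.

€85.04 per barrel

Net carry = r + u − y = 0.0759 + 0.0421 − 0.0637 = 0.0543
F = S·e^((r+u−y)T) = 82.39 · e^(0.0543 × 210/360) = 82.39 · e^0.031675
= 82.39 × 1.032182 = €85.04 per barrel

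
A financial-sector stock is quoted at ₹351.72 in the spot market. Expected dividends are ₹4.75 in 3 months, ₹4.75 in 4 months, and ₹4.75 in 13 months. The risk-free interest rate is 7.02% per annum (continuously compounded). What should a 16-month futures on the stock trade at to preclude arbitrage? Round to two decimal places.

PV(dividends) I = 4.75·e^(−0.0702·3/12) + 4.75·e^(−0.0702·4/12) + 4.75·e^(−0.0702·13/12)
I = 4.6674 + 4.6401 + 4.4022 = 13.7097
F = (S − I)·e^(rT) = (351.72 − 13.7097) · e^(0.0702·16/12)
= 338.0103 · e^0.093600 = 338.0103 × 1.098120 = ₹371.18

₹371.18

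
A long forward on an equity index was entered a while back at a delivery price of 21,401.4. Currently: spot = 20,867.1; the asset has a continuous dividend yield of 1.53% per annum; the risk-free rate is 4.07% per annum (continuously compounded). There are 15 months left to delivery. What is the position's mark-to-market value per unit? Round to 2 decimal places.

131.97

Current fair forward for the remaining 15 months: F = S·e^((r − q)·T), (r − q) = 0.0407 − 0.0153 = 0.0254
F = 20867.1 · e^(0.0254 × 15/12) = 20867.1 × 1.03225941 = 21540.2603
Value of long forward = (F − K)·e^(−rT) = (21540.2603 − 21401.4) · e^(−0.0407·15/12)
= 138.8603 × 0.95039746 = 131.97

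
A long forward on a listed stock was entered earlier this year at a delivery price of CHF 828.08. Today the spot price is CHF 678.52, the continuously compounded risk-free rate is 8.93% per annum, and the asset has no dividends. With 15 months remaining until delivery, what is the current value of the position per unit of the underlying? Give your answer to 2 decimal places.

Current fair forward for the remaining 15 months: F = S·e^(r·T), r = 0.0893
F = 678.52 · e^(0.0893 × 15/12) = 678.52 × 1.118093 = 758.6485
Value of long forward = (F − K)·e^(−rT) = (758.6485 − 828.08) · e^(−0.0893·15/12)
= -69.4315 × 0.894380 = -62.10

-CHF 62.10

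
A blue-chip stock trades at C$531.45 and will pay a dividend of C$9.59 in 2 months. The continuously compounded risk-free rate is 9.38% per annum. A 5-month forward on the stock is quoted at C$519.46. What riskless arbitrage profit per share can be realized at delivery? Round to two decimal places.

C$23.35 per share

PV(dividends) I = 9.59·e^(−0.0938·2/12) = 9.4412
Fair forward F* = (S − I)·e^(rT) = (531.45 − 9.4412)·e^0.039083 = 522.0088 × 1.039857 = 542.8145
Market C$519.46 < fair 542.8145: forward underpriced → reverse cash-and-carry (short the stock, invest proceeds at r, pay the dividends, go long the forward).
Profit at T = |F_mkt − F*| = |519.46 − 542.8145| = C$23.35 per share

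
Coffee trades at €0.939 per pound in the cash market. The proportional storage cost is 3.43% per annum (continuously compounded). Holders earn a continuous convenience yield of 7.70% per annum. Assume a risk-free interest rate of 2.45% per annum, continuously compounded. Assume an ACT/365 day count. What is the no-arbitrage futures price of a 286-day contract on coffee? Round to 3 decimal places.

Net carry = r + u − y = 0.0245 + 0.0343 − 0.0770 = -0.0182
F = S·e^((r+u−y)T) = 0.939 · e^(-0.0182 × 286/365) = 0.939 · e^-0.014261
= 0.939 × 0.985840 = €0.926 per pound

€0.926 per pound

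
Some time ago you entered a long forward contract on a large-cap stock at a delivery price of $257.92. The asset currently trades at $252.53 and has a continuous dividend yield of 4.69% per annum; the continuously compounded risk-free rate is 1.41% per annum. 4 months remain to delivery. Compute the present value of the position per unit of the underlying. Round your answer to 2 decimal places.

Current fair forward for the remaining 4 months: F = S·e^((r − q)·T), (r − q) = 0.0141 − 0.0469 = -0.0328
F = 252.53 · e^(-0.0328 × 4/12) = 252.53 × 0.989126 = 249.7840
Value of long forward = (F − K)·e^(−rT) = (249.7840 − 257.92) · e^(−0.0141·4/12)
= -8.1360 × 0.995311 = -8.10

-$8.10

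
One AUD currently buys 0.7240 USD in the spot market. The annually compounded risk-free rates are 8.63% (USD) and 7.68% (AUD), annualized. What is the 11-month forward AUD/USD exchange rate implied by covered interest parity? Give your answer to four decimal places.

By covered interest parity, F = S · (1+r_USD)^T / (1+r_AUD)^T
= 0.7240 × 1.078832 / 1.070181 = 0.7240 × 1.008084
F = 0.7299 USD per AUD

0.7299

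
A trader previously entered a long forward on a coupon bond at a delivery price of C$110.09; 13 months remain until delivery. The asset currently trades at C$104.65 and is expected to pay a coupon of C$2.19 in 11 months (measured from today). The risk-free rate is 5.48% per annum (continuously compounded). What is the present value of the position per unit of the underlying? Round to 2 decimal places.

PV(remaining coupons) I = 2.19·e^(−0.0548·11/12) = 2.0827
Current forward F = (S − I)·e^(rT) = (104.65 − 2.0827)·e^(0.0548·13/12) = 102.5673 × 1.061164 = 108.8407
Value (long) = (F − K)·e^(−rT) = (108.8407 − 110.09) × 0.942361 = -1.1773
Value = -C$1.18

-C$1.18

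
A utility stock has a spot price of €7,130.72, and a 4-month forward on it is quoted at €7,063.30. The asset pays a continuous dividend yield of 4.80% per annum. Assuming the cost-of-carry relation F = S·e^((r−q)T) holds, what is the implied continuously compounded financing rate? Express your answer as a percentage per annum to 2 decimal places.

From F = S·e^((r−q)T): (r − q) = ln(F/S)/T
ln(7063.30/7130.72) = ln(0.990545) = -0.009500
(r − q) = -0.009500 / (4/12) = -0.028500
r = ln(F/S)/T + q = -0.028500 + 0.0480 = 0.019500
r = 1.95%

1.95%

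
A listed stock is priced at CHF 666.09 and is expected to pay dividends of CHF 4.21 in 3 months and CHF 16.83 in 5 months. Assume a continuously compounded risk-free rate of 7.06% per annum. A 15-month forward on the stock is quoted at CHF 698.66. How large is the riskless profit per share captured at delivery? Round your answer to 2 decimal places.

CHF 6.52 per share

PV(dividends) I = 4.21·e^(−0.0706·3/12) + 16.83·e^(−0.0706·5/12) = 20.4785
Fair forward F* = (S − I)·e^(rT) = (666.09 − 20.4785)·e^0.088250 = 645.6115 × 1.092261 = 705.1763
Market CHF 698.66 < fair 705.1763: forward underpriced → reverse cash-and-carry (short the stock, invest proceeds at r, pay the dividends, go long the forward).
Profit at T = |F_mkt − F*| = |698.66 − 705.1763| = CHF 6.52 per share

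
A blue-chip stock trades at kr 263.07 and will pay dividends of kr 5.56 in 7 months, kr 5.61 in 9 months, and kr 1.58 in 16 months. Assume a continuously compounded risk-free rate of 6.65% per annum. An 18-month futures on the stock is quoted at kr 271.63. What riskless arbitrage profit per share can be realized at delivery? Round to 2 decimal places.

PV(dividends) I = 5.56·e^(−0.0665·7/12) + 5.61·e^(−0.0665·9/12) + 1.58·e^(−0.0665·16/12) = 12.1315
Fair futures F* = (S − I)·e^(rT) = (263.07 − 12.1315)·e^0.099750 = 250.9385 × 1.104895 = 277.2607
Market kr 271.63 < fair 277.2607: forward underpriced → reverse cash-and-carry (short the stock, invest proceeds at r, pay the dividends, go long the forward).
Profit at T = |F_mkt − F*| = |271.63 − 277.2607| = kr 5.63 per share

kr 5.63 per share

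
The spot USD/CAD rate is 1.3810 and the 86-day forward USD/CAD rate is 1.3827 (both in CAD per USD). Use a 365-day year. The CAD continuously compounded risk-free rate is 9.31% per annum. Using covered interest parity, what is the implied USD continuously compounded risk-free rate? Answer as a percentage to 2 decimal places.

8.79%

F = S·e^((r_CAD − r_USD)T) ⇒ r_USD = r_CAD − ln(F/S)/T
ln(1.3827/1.3810) = 0.001230; /(86/365) = 0.005220
r_USD = 0.0931 − 0.005220 = 0.087880
r_USD = 8.79%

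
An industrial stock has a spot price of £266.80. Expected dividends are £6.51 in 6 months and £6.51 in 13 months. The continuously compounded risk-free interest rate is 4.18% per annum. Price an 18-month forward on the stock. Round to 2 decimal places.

PV(dividends) I = 6.51·e^(−0.0418·6/12) + 6.51·e^(−0.0418·13/12)
I = 6.3754 + 6.2218 = 12.5972
F = (S − I)·e^(rT) = (266.80 − 12.5972) · e^(0.0418·18/12)
= 254.2028 · e^0.062700 = 254.2028 × 1.064707 = £270.65

£270.65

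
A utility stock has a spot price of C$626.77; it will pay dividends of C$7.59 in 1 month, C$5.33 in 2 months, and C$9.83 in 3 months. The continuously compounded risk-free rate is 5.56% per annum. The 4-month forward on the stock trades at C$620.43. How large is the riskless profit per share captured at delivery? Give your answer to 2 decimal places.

C$4.89 per share

PV(dividends) I = 7.59·e^(−0.0556·1/12) + 5.33·e^(−0.0556·2/12) + 9.83·e^(−0.0556·3/12) = 22.5301
Fair forward F* = (S − I)·e^(rT) = (626.77 − 22.5301)·e^0.018533 = 604.2399 × 1.018706 = 615.5428
Market C$620.43 > fair 615.5428: forward overpriced → cash-and-carry (borrow at r, buy the stock and collect the dividends, short the forward).
Profit at T = |F_mkt − F*| = |620.43 − 615.5428| = C$4.89 per share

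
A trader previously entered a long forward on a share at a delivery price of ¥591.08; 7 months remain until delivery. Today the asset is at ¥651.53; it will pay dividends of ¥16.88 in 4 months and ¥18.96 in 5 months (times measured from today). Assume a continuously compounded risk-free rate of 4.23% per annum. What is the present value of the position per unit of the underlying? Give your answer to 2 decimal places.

PV(remaining dividends) I = 16.88·e^(−0.0423·4/12) + 18.96·e^(−0.0423·5/12) = 35.2724
Current forward F = (S − I)·e^(rT) = (651.53 − 35.2724)·e^(0.0423·7/12) = 616.2576 × 1.024982 = 631.6529
Value (long) = (F − K)·e^(−rT) = (631.6529 − 591.08) × 0.975627 = 39.5840
Value = ¥39.58

¥39.58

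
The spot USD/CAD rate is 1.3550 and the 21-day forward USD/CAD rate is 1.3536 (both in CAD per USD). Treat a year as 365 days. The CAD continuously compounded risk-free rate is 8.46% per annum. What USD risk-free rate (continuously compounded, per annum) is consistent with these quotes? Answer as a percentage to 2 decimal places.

F = S·e^((r_CAD − r_USD)T) ⇒ r_USD = r_CAD − ln(F/S)/T
ln(1.3536/1.3550) = -0.001034; /(21/365) = -0.017972
r_USD = 0.0846 + 0.017972 = 0.102572
r_USD = 10.26%

10.26%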